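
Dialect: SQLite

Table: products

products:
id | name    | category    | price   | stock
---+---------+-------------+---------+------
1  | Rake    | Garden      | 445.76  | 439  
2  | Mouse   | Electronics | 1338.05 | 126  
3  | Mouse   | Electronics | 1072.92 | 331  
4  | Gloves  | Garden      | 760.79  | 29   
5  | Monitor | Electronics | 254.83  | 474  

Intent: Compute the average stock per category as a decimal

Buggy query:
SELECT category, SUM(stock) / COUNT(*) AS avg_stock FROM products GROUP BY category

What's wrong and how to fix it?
Bug: SUM(stock) and COUNT(*) are both integers; the division truncates the fractional part

Fix: Cast one side to REAL so the division keeps the fractional part

Corrected query:
SELECT category, SUM(stock) * 1.0 / COUNT(*) AS avg_stock FROM products GROUP BY category

Result:
category    | avg_stock 
------------+-----------
Electronics | 310.333333
Garden      | 234       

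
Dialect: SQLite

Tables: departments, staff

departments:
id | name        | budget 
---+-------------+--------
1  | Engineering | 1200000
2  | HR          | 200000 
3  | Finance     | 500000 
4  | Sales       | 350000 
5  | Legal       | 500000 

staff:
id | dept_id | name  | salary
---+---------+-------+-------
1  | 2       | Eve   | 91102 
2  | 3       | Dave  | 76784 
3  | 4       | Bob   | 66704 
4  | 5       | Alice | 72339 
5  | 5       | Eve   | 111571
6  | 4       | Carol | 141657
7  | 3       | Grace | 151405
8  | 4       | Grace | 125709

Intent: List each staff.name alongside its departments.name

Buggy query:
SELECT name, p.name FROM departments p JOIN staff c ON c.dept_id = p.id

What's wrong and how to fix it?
Bug: 'name' exists in both joined tables, so the database can't tell which one is meant

Fix: Prefix ambiguous columns with the table alias

Corrected query:
SELECT c.name, p.name FROM departments p JOIN staff c ON c.dept_id = p.id

Result:
name  | name   
------+--------
Eve   | HR     
Dave  | Finance
Bob   | Sales  
Alice | Legal  
Eve   | Legal  
Carol | Sales  
Grace | Finance
Grace | Sales  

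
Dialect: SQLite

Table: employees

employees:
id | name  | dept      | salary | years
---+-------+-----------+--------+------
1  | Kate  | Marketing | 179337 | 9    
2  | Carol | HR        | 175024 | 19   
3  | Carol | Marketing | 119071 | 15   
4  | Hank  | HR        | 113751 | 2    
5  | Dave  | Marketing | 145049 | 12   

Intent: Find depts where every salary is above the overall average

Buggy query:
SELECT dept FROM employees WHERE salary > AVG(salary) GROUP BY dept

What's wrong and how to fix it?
Bug: AVG() is an aggregate; it can't sit directly in WHERE

Fix: Use a subquery for AVG and a HAVING MIN(...) filter so the condition holds for every row in the group

Corrected query:
SELECT dept FROM employees GROUP BY dept HAVING MIN(salary) > (SELECT AVG(salary) FROM employees)

Result:
(no rows)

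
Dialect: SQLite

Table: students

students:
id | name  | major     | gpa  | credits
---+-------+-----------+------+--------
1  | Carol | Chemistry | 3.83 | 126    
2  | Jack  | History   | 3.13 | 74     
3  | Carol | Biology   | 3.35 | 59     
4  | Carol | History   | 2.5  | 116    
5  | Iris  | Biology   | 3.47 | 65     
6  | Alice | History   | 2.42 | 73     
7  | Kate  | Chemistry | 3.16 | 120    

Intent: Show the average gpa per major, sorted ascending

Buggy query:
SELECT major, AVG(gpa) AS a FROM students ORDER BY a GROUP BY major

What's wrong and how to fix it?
Bug: ORDER BY appears before GROUP BY; SQL clause order requires GROUP BY first

Fix: Move ORDER BY to the end, after GROUP BY

Corrected query:
SELECT major, AVG(gpa) AS a FROM students GROUP BY major ORDER BY a

Result:
major     | a       
----------+---------
History   | 2.683333
Biology   | 3.41    
Chemistry | 3.495   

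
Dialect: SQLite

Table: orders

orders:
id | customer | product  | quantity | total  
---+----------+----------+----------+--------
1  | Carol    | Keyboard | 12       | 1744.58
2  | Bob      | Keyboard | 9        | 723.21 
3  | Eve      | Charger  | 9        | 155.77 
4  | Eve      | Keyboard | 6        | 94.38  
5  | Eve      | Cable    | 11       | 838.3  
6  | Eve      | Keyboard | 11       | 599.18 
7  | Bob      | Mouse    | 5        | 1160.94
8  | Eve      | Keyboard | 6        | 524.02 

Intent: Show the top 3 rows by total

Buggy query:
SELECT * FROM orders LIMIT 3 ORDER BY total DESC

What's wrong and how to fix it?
Bug: LIMIT must come after ORDER BY

Fix: Sort with ORDER BY, then apply LIMIT

Corrected query:
SELECT * FROM orders ORDER BY total DESC LIMIT 3

Result:
id | customer | product  | quantity | total  
---+----------+----------+----------+--------
1  | Carol    | Keyboard | 12       | 1744.58
7  | Bob      | Mouse    | 5        | 1160.94
5  | Eve      | Cable    | 11       | 838.3  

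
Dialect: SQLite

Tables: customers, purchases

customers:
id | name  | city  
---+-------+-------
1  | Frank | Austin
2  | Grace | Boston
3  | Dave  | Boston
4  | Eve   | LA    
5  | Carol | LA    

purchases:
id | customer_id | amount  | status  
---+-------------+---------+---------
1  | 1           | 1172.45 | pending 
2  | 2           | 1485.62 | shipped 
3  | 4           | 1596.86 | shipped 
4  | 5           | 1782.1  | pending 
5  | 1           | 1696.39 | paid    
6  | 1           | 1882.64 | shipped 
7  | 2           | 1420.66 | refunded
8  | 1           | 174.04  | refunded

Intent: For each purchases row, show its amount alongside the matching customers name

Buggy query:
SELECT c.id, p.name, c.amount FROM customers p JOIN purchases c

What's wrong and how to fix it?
Bug: JOIN with no ON clause produces a cartesian product; every purchases row pairs with every customers row

Fix: Specify the join condition linking the foreign key to the parent id

Corrected query:
SELECT c.id, p.name, c.amount FROM customers p JOIN purchases c ON c.customer_id = p.id

Result:
id | name  | amount 
---+-------+--------
1  | Frank | 1172.45
2  | Grace | 1485.62
3  | Eve   | 1596.86
4  | Carol | 1782.1 
5  | Frank | 1696.39
6  | Frank | 1882.64
7  | Grace | 1420.66
8  | Frank | 174.04 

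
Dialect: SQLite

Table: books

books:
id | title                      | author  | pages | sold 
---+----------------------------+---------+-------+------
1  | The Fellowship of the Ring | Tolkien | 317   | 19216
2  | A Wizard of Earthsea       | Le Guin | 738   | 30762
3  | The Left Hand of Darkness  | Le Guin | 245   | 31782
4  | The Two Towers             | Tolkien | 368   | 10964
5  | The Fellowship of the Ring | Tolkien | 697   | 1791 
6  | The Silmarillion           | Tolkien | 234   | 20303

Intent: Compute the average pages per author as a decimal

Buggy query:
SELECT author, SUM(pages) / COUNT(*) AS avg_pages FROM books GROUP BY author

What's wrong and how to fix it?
Bug: Both operands are integers, so '/' performs integer division and truncates

Fix: Multiply by 1.0 (or CAST to REAL) to force floating-point division

Corrected query:
SELECT author, SUM(pages) * 1.0 / COUNT(*) AS avg_pages FROM books GROUP BY author

Result:
author  | avg_pages
--------+----------
Le Guin | 491.5    
Tolkien | 404      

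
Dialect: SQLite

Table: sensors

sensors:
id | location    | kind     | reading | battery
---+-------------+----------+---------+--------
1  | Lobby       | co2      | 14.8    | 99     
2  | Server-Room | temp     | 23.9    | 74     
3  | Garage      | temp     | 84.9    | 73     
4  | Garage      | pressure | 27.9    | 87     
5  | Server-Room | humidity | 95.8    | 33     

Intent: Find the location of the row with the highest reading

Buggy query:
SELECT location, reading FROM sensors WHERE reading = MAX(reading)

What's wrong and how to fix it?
Bug: WHERE is evaluated per row; an aggregate over the whole table isn't defined there

Fix: Use a subquery: WHERE reading = (SELECT MAX(reading) FROM sensors)

Corrected query:
SELECT location, reading FROM sensors WHERE reading = (SELECT MAX(reading) FROM sensors)

Result:
location    | reading
------------+--------
Server-Room | 95.8   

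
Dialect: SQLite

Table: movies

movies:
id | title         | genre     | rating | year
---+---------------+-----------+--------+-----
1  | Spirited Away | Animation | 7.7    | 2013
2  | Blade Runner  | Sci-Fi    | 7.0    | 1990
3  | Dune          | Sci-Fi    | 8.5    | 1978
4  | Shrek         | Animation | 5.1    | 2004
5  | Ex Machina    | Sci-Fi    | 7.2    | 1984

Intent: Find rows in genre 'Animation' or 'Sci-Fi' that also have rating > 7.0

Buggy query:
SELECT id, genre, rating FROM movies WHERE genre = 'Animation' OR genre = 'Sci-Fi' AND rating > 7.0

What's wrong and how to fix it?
Bug: Without parentheses, AND is evaluated before OR, so the rating filter only applies to the 'Sci-Fi' branch

Fix: Group the OR with parentheses (or use IN), then AND the threshold

Corrected query:
SELECT id, genre, rating FROM movies WHERE (genre = 'Animation' OR genre = 'Sci-Fi') AND rating > 7.0

Result:
id | genre     | rating
---+-----------+-------
1  | Animation | 7.7   
3  | Sci-Fi    | 8.5   
5  | Sci-Fi    | 7.2   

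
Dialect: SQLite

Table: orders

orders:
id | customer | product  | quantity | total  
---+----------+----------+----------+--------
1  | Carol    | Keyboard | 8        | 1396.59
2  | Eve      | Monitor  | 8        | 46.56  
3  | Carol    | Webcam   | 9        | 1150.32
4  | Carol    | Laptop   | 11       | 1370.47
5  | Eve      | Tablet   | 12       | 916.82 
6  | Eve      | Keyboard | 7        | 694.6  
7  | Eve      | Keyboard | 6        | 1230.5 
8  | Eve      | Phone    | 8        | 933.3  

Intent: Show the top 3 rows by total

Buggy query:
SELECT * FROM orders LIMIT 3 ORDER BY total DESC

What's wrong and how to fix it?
Bug: LIMIT must come after ORDER BY

Fix: Swap the clauses: ORDER BY first, then LIMIT

Corrected query:
SELECT * FROM orders ORDER BY total DESC LIMIT 3

Result:
id | customer | product  | quantity | total  
---+----------+----------+----------+--------
1  | Carol    | Keyboard | 8        | 1396.59
4  | Carol    | Laptop   | 11       | 1370.47
7  | Eve      | Keyboard | 6        | 1230.5 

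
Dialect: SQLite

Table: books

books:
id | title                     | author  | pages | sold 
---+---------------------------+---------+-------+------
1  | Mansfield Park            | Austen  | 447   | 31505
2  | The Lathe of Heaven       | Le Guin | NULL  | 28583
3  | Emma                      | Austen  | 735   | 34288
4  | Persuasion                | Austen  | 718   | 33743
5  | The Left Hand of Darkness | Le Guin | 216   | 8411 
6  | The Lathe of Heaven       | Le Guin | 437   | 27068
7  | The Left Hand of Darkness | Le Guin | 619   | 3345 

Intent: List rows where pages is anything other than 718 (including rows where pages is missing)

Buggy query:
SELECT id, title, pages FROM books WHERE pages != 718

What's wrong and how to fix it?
Bug: Inequality against NULL is unknown, not true; rows with NULL are dropped

Fix: Add an explicit OR pages IS NULL to include the missing-value rows

Corrected query:
SELECT id, title, pages FROM books WHERE pages != 718 OR pages IS NULL

Result:
id | title                     | pages
---+---------------------------+------
1  | Mansfield Park            | 447  
2  | The Lathe of Heaven       | NULL 
3  | Emma                      | 735  
5  | The Left Hand of Darkness | 216  
6  | The Lathe of Heaven       | 437  
7  | The Left Hand of Darkness | 619  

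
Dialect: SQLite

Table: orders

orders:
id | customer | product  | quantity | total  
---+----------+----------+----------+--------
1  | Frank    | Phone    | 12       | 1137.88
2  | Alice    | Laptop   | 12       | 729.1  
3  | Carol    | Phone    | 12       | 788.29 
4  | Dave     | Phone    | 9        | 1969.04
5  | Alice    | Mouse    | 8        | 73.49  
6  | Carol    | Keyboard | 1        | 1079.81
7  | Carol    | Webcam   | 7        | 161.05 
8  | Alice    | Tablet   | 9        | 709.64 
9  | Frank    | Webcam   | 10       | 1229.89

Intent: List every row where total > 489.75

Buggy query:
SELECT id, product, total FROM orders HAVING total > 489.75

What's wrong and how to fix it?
Bug: This is a non-aggregate query (no GROUP BY, no aggregates), so in SQLite the HAVING clause is invalid here; a row-level condition belongs in WHERE

Fix: Use WHERE for row-level filtering

Corrected query:
SELECT id, product, total FROM orders WHERE total > 489.75

Result:
id | product  | total  
---+----------+--------
1  | Phone    | 1137.88
2  | Laptop   | 729.1  
3  | Phone    | 788.29 
4  | Phone    | 1969.04
6  | Keyboard | 1079.81
8  | Tablet   | 709.64 
9  | Webcam   | 1229.89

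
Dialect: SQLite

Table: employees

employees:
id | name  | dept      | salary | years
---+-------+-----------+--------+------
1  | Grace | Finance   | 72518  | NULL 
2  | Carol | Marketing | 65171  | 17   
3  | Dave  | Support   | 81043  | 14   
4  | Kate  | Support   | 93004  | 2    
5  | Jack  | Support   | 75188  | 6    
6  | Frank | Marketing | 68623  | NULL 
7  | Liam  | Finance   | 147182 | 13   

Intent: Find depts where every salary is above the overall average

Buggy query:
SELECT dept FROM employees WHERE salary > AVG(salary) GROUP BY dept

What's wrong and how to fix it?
Bug: AVG() is an aggregate; it can't sit directly in WHERE

Fix: Compute the overall average in a scalar subquery and compare each group's MIN against it in HAVING

Corrected query:
SELECT dept FROM employees GROUP BY dept HAVING MIN(salary) > (SELECT AVG(salary) FROM employees)

Result:
(no rows)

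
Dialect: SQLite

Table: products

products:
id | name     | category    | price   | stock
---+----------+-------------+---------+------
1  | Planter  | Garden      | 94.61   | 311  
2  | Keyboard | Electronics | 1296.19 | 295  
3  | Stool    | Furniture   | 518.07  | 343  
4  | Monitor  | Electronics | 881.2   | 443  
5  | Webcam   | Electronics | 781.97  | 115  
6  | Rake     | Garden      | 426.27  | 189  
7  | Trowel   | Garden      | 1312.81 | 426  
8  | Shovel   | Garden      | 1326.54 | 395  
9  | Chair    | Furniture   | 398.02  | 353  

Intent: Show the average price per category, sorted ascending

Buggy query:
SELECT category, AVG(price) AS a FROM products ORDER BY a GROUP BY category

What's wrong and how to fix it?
Bug: GROUP BY must precede ORDER BY

Fix: Move ORDER BY to the end, after GROUP BY

Corrected query:
SELECT category, AVG(price) AS a FROM products GROUP BY category ORDER BY a

Result:
category    | a         
------------+-----------
Furniture   | 458.045   
Garden      | 790.0575  
Electronics | 986.453333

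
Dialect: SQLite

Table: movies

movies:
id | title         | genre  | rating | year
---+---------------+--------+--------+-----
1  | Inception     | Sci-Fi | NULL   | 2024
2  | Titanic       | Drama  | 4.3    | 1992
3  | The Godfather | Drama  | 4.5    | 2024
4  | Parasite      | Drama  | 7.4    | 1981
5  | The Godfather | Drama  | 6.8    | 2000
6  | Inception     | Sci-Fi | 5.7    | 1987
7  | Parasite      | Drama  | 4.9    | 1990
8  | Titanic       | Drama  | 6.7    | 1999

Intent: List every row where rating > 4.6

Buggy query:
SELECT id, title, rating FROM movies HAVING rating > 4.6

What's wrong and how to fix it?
Bug: This is a non-aggregate query (no GROUP BY, no aggregates), so in SQLite the HAVING clause is invalid here; a row-level condition belongs in WHERE

Fix: Use WHERE for row-level filtering

Corrected query:
SELECT id, title, rating FROM movies WHERE rating > 4.6

Result:
id | title         | rating
---+---------------+-------
4  | Parasite      | 7.4   
5  | The Godfather | 6.8   
6  | Inception     | 5.7   
7  | Parasite      | 4.9   
8  | Titanic       | 6.7   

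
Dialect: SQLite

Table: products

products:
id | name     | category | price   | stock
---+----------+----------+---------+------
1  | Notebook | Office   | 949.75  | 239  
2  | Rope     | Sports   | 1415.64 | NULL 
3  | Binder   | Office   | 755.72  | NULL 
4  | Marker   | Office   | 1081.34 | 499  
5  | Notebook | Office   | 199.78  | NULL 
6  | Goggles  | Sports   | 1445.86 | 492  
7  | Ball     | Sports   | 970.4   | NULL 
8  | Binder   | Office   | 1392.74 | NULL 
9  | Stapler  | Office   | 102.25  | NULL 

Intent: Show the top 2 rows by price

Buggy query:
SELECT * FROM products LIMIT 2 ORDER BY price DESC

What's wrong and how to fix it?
Bug: LIMIT must come after ORDER BY

Fix: Swap the clauses: ORDER BY first, then LIMIT

Corrected query:
SELECT * FROM products ORDER BY price DESC LIMIT 2

Result:
id | name    | category | price   | stock
---+---------+----------+---------+------
6  | Goggles | Sports   | 1445.86 | 492  
2  | Rope    | Sports   | 1415.64 | NULL 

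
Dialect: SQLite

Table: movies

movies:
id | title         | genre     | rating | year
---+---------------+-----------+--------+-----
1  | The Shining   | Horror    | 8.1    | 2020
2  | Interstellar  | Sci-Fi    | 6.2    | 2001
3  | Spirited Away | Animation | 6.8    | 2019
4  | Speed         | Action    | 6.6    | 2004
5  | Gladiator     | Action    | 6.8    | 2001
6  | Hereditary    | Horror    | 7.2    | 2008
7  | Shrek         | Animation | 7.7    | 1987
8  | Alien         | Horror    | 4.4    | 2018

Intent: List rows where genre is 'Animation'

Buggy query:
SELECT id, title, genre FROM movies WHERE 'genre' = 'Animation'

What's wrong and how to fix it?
Bug: Single quotes denote string literals in SQL; the column name is being compared as a constant string

Fix: Remove the quotes around the column name (or use double quotes for an identifier)

Corrected query:
SELECT id, title, genre FROM movies WHERE genre = 'Animation'

Result:
id | title         | genre    
---+---------------+----------
3  | Spirited Away | Animation
7  | Shrek         | Animation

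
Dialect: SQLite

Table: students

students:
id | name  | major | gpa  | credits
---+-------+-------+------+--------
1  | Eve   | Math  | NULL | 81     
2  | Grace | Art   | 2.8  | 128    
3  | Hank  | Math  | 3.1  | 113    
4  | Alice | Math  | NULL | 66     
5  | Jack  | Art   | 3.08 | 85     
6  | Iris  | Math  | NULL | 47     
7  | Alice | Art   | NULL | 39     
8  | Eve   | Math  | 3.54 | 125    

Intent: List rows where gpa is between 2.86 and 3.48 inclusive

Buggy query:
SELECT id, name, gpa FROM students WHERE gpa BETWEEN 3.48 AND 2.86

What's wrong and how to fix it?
Bug: BETWEEN expects the lower bound first; with 3.48 AND 2.86 the range is empty

Fix: Swap the bounds so the smaller value comes first

Corrected query:
SELECT id, name, gpa FROM students WHERE gpa BETWEEN 2.86 AND 3.48

Result:
id | name | gpa 
---+------+-----
3  | Hank | 3.1 
5  | Jack | 3.08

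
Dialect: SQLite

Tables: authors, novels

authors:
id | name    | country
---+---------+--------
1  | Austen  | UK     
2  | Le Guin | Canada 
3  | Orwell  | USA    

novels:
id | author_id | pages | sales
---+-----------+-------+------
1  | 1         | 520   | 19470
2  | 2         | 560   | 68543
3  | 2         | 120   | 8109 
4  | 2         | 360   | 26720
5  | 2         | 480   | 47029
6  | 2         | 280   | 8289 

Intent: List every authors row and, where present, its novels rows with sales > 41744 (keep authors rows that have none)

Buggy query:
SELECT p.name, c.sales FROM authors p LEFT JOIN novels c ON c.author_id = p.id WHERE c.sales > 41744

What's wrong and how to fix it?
Bug: A WHERE condition on the right-hand table after LEFT JOIN drops unmatched parents

Fix: Put 'c.sales > 41744' in the JOIN's ON clause instead of WHERE

Corrected query:
SELECT p.name, c.sales FROM authors p LEFT JOIN novels c ON c.author_id = p.id AND c.sales > 41744

Result:
name    | sales
--------+------
Austen  | NULL 
Le Guin | 47029
Le Guin | 68543
Orwell  | NULL 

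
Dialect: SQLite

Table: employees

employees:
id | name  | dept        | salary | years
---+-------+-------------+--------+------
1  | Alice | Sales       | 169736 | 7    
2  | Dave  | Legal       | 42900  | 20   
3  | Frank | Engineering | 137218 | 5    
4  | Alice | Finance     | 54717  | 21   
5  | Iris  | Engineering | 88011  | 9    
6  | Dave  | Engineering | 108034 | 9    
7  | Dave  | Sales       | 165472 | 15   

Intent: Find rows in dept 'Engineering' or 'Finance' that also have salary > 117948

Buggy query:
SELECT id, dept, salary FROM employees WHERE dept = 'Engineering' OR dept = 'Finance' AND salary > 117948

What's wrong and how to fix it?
Bug: AND binds tighter than OR, so this parses as dept = 'Engineering' OR (dept = 'Finance' AND salary > 117948)

Fix: Group the OR with parentheses (or use IN), then AND the threshold

Corrected query:
SELECT id, dept, salary FROM employees WHERE (dept = 'Engineering' OR dept = 'Finance') AND salary > 117948

Result:
id | dept        | salary
---+-------------+-------
3  | Engineering | 137218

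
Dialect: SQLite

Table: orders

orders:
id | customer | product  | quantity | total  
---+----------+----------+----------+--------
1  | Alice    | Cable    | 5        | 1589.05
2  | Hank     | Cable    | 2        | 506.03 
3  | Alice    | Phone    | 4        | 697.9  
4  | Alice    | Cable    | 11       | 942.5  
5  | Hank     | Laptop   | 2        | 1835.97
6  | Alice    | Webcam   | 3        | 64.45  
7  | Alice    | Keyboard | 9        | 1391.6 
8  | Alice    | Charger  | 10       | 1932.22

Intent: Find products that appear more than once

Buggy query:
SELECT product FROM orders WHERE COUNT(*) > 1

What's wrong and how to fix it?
Bug: COUNT(*) is an aggregate and cannot be used in WHERE

Fix: Group first, then use HAVING for the count condition

Corrected query:
SELECT product FROM orders GROUP BY product HAVING COUNT(*) > 1

Result:
product
-------
Cable  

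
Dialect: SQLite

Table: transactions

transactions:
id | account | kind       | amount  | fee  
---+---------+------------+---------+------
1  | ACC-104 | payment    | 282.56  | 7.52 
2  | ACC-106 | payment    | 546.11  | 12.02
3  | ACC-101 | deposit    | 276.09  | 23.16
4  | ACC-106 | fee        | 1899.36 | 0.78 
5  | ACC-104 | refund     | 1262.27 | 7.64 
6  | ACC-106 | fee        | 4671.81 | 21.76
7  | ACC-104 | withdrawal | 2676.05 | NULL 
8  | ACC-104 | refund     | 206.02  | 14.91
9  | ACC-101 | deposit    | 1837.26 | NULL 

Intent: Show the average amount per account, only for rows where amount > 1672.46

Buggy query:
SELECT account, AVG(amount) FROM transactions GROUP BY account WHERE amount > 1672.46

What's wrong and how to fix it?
Bug: WHERE cannot follow GROUP BY

Fix: Move the WHERE clause before GROUP BY

Corrected query:
SELECT account, AVG(amount) FROM transactions WHERE amount > 1672.46 GROUP BY account

Result:
account | AVG(amount)
--------+------------
ACC-101 | 1837.26    
ACC-104 | 2676.05    
ACC-106 | 3285.585   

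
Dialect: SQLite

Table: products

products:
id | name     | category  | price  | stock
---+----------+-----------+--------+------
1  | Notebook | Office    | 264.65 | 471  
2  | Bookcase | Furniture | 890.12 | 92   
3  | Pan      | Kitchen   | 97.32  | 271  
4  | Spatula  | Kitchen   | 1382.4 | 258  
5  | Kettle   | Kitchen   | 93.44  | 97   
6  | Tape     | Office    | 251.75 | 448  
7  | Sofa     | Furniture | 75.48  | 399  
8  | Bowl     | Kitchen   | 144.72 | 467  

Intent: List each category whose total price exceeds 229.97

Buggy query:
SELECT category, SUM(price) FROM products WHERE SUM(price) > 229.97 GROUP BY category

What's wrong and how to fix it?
Bug: SUM(price) is an aggregate, but WHERE filters rows before aggregation

Fix: Use HAVING (which filters groups after aggregation) instead of WHERE

Corrected query:
SELECT category, SUM(price) FROM products GROUP BY category HAVING SUM(price) > 229.97

Result:
category  | SUM(price)
----------+-----------
Furniture | 965.6     
Kitchen   | 1717.88   
Office    | 516.4     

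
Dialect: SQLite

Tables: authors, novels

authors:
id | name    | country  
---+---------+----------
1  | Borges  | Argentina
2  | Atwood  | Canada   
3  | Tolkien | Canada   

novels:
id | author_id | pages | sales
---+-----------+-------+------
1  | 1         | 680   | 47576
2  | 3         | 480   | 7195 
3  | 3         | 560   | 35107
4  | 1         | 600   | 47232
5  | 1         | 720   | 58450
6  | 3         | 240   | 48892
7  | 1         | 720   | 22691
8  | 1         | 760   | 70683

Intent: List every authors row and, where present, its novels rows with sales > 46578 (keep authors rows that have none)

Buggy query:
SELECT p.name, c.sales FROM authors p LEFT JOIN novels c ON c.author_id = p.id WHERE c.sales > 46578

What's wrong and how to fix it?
Bug: Filtering c.sales in WHERE discards the NULL rows produced by LEFT JOIN, turning it into an inner join

Fix: Move the right-table condition into the ON clause so unmatched parents are kept

Corrected query:
SELECT p.name, c.sales FROM authors p LEFT JOIN novels c ON c.author_id = p.id AND c.sales > 46578

Result:
name    | sales
--------+------
Borges  | 47232
Borges  | 47576
Borges  | 58450
Borges  | 70683
Atwood  | NULL 
Tolkien | 48892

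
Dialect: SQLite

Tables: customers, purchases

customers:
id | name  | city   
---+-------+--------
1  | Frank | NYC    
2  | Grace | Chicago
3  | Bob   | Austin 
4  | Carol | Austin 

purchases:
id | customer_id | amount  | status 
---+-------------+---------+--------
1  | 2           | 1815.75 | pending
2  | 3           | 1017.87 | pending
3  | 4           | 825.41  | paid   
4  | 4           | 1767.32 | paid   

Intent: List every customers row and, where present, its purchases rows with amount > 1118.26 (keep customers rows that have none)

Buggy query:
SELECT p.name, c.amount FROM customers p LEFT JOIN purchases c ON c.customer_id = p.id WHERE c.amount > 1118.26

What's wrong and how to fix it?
Bug: A WHERE condition on the right-hand table after LEFT JOIN drops unmatched parents

Fix: Move the right-table condition into the ON clause so unmatched parents are kept

Corrected query:
SELECT p.name, c.amount FROM customers p LEFT JOIN purchases c ON c.customer_id = p.id AND c.amount > 1118.26

Result:
name  | amount 
------+--------
Frank | NULL   
Grace | 1815.75
Bob   | NULL   
Carol | 1767.32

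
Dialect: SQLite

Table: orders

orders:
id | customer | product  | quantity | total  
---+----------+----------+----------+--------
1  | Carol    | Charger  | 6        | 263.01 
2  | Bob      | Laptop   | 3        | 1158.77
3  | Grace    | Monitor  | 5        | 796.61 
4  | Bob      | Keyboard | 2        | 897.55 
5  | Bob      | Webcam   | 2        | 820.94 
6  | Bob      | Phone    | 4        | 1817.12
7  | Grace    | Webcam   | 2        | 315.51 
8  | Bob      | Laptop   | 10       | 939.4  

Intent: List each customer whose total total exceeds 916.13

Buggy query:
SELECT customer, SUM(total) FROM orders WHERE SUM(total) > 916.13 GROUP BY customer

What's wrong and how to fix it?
Bug: SUM(total) is an aggregate, but WHERE filters rows before aggregation

Fix: Move the aggregate condition to a HAVING clause

Corrected query:
SELECT customer, SUM(total) FROM orders GROUP BY customer HAVING SUM(total) > 916.13

Result:
customer | SUM(total)
---------+-----------
Bob      | 5633.78   
Grace    | 1112.12   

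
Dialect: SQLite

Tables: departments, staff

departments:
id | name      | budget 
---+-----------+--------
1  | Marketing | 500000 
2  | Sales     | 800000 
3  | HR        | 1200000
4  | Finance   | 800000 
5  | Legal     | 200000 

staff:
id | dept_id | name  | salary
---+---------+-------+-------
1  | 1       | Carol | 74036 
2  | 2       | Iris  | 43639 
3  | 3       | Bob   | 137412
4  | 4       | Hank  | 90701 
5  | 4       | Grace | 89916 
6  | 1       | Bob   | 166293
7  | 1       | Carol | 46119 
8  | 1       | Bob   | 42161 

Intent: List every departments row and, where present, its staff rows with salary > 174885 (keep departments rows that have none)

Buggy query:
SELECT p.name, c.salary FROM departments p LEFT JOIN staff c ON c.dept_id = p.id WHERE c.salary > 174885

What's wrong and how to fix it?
Bug: A WHERE condition on the right-hand table after LEFT JOIN drops unmatched parents

Fix: Move the right-table condition into the ON clause so unmatched parents are kept

Corrected query:
SELECT p.name, c.salary FROM departments p LEFT JOIN staff c ON c.dept_id = p.id AND c.salary > 174885

Result:
name      | salary
----------+-------
Marketing | NULL  
Sales     | NULL  
HR        | NULL  
Finance   | NULL  
Legal     | NULL  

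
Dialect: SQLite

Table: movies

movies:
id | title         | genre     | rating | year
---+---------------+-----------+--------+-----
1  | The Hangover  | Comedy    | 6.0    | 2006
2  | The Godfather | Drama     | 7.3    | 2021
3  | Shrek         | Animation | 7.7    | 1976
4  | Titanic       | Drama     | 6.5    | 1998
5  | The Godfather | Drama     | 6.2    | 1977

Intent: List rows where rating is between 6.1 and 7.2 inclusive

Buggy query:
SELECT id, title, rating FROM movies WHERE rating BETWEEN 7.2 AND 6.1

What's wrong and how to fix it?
Bug: The bounds are reversed; BETWEEN a AND b requires a <= b to match anything

Fix: Write BETWEEN 6.1 AND 7.2

Corrected query:
SELECT id, title, rating FROM movies WHERE rating BETWEEN 6.1 AND 7.2

Result:
id | title         | rating
---+---------------+-------
4  | Titanic       | 6.5   
5  | The Godfather | 6.2   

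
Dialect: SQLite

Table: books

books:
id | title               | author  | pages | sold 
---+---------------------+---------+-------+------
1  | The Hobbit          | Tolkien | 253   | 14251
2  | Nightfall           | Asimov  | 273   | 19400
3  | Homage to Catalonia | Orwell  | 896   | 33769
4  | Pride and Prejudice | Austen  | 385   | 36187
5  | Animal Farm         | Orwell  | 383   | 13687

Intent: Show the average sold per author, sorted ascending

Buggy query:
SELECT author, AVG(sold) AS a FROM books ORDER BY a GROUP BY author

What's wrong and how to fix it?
Bug: ORDER BY appears before GROUP BY; SQL clause order requires GROUP BY first

Fix: Move ORDER BY to the end, after GROUP BY

Corrected query:
SELECT author, AVG(sold) AS a FROM books GROUP BY author ORDER BY a

Result:
author  | a    
--------+------
Tolkien | 14251
Asimov  | 19400
Orwell  | 23728
Austen  | 36187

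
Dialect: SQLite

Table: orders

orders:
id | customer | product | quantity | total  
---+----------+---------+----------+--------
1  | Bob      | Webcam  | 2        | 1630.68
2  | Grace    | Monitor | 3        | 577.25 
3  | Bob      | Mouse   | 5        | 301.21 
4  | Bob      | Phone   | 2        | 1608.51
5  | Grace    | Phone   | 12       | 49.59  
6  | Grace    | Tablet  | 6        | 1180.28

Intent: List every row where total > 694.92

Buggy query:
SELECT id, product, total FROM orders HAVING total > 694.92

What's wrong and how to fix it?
Bug: This is a non-aggregate query (no GROUP BY, no aggregates), so in SQLite the HAVING clause is invalid here; a row-level condition belongs in WHERE

Fix: Use WHERE for row-level filtering

Corrected query:
SELECT id, product, total FROM orders WHERE total > 694.92

Result:
id | product | total  
---+---------+--------
1  | Webcam  | 1630.68
4  | Phone   | 1608.51
6  | Tablet  | 1180.28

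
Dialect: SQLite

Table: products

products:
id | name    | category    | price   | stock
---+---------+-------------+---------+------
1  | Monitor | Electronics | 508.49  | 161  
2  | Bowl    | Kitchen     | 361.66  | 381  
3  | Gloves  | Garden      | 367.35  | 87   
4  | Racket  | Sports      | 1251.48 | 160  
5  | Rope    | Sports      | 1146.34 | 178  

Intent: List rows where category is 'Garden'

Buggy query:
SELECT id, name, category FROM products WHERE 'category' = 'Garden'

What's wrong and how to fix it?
Bug: 'category' in single quotes is a string literal, not the column; the comparison is literal-vs-literal and never true

Fix: Reference the column as category without single quotes

Corrected query:
SELECT id, name, category FROM products WHERE category = 'Garden'

Result:
id | name   | category
---+--------+---------
3  | Gloves | Garden  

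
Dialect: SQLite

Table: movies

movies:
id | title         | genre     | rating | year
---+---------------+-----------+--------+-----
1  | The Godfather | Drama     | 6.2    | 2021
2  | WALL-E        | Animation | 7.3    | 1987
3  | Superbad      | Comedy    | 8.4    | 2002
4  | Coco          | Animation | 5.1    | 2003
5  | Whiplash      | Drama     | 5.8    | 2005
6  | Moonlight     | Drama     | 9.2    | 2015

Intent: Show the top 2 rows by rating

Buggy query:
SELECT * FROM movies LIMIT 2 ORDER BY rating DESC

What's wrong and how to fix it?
Bug: ORDER BY cannot follow LIMIT; LIMIT is the final clause

Fix: Swap the clauses: ORDER BY first, then LIMIT

Corrected query:
SELECT * FROM movies ORDER BY rating DESC LIMIT 2

Result:
id | title     | genre  | rating | year
---+-----------+--------+--------+-----
6  | Moonlight | Drama  | 9.2    | 2015
3  | Superbad  | Comedy | 8.4    | 2002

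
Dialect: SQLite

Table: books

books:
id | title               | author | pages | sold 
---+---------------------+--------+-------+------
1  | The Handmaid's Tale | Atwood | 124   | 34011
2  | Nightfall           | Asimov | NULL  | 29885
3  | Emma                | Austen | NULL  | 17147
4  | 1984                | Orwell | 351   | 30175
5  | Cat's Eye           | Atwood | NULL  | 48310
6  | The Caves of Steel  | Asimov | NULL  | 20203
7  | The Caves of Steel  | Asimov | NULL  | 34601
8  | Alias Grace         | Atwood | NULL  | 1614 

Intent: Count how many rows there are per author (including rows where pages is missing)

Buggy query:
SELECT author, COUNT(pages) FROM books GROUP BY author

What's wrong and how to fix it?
Bug: COUNT(pages) skips NULLs, so groups with missing pages are undercounted

Fix: Replace COUNT(pages) with COUNT(*)

Corrected query:
SELECT author, COUNT(*) FROM books GROUP BY author

Result:
author | COUNT(*)
-------+---------
Asimov | 3       
Atwood | 3       
Austen | 1       
Orwell | 1       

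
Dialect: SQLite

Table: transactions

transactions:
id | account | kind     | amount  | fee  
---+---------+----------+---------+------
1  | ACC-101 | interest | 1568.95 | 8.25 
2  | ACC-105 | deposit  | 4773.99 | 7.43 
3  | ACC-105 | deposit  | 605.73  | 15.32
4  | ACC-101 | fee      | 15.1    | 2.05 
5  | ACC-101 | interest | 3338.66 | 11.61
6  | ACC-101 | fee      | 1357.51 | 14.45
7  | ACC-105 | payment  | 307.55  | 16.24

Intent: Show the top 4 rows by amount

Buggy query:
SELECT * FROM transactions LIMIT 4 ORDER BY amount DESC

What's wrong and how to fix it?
Bug: ORDER BY cannot follow LIMIT; LIMIT is the final clause

Fix: Sort with ORDER BY, then apply LIMIT

Corrected query:
SELECT * FROM transactions ORDER BY amount DESC LIMIT 4

Result:
id | account | kind     | amount  | fee  
---+---------+----------+---------+------
2  | ACC-105 | deposit  | 4773.99 | 7.43 
5  | ACC-101 | interest | 3338.66 | 11.61
1  | ACC-101 | interest | 1568.95 | 8.25 
6  | ACC-101 | fee      | 1357.51 | 14.45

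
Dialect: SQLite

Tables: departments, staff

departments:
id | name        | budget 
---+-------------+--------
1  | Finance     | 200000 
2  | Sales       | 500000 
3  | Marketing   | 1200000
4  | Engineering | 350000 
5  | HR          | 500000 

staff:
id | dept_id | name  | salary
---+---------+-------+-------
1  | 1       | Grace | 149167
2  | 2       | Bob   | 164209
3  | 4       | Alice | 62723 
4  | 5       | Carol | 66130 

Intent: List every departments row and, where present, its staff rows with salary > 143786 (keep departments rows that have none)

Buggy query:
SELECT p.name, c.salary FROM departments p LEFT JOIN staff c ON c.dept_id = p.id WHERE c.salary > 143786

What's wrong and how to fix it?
Bug: A WHERE condition on the right-hand table after LEFT JOIN drops unmatched parents

Fix: Put 'c.salary > 143786' in the JOIN's ON clause instead of WHERE

Corrected query:
SELECT p.name, c.salary FROM departments p LEFT JOIN staff c ON c.dept_id = p.id AND c.salary > 143786

Result:
name        | salary
------------+-------
Finance     | 149167
Sales       | 164209
Marketing   | NULL  
Engineering | NULL  
HR          | NULL  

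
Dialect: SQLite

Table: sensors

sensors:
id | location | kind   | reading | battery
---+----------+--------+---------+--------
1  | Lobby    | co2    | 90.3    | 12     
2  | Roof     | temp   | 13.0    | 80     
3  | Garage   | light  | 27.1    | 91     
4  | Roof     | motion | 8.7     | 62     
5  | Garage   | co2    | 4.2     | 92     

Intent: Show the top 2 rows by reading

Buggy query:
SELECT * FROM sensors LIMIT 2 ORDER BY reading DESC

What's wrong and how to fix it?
Bug: ORDER BY cannot follow LIMIT; LIMIT is the final clause

Fix: Swap the clauses: ORDER BY first, then LIMIT

Corrected query:
SELECT * FROM sensors ORDER BY reading DESC LIMIT 2

Result:
id | location | kind  | reading | battery
---+----------+-------+---------+--------
1  | Lobby    | co2   | 90.3    | 12     
3  | Garage   | light | 27.1    | 91     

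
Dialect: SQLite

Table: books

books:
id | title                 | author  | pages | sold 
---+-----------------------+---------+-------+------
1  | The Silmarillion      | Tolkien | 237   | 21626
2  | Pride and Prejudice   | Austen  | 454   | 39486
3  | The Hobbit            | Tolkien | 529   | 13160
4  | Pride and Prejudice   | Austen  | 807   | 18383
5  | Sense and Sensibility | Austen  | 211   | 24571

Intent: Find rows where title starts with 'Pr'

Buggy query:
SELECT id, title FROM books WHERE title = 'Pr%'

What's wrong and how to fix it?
Bug: Wildcards only work with LIKE; '=' treats '%' as a literal character

Fix: Replace '=' with LIKE so 'Pr%' is treated as a pattern

Corrected query:
SELECT id, title FROM books WHERE title LIKE 'Pr%'

Result:
id | title              
---+--------------------
2  | Pride and Prejudice
4  | Pride and Prejudice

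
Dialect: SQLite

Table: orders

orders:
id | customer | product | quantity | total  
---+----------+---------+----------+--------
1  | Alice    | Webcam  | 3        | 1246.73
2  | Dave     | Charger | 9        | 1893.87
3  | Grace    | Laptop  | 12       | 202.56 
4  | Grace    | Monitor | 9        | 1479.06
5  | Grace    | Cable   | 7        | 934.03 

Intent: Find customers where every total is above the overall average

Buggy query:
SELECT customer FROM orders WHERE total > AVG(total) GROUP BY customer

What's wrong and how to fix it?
Bug: WHERE evaluates per row before aggregation, so AVG() is unavailable

Fix: Use a subquery for AVG and a HAVING MIN(...) filter so the condition holds for every row in the group

Corrected query:
SELECT customer FROM orders GROUP BY customer HAVING MIN(total) > (SELECT AVG(total) FROM orders)

Result:
customer
--------
Alice   
Dave    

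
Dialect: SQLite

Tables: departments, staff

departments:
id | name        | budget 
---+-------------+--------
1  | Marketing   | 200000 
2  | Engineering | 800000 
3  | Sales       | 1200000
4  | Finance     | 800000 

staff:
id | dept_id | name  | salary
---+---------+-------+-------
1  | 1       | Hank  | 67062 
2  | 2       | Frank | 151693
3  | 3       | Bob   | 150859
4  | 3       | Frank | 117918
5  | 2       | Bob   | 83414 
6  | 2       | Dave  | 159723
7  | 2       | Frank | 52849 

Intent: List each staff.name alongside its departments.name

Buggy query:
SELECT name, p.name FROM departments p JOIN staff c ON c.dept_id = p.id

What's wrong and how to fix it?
Bug: 'name' exists in both joined tables, so the database can't tell which one is meant

Fix: Prefix ambiguous columns with the table alias

Corrected query:
SELECT c.name, p.name FROM departments p JOIN staff c ON c.dept_id = p.id

Result:
name  | name       
------+------------
Hank  | Marketing  
Frank | Engineering
Bob   | Sales      
Frank | Sales      
Bob   | Engineering
Dave  | Engineering
Frank | Engineering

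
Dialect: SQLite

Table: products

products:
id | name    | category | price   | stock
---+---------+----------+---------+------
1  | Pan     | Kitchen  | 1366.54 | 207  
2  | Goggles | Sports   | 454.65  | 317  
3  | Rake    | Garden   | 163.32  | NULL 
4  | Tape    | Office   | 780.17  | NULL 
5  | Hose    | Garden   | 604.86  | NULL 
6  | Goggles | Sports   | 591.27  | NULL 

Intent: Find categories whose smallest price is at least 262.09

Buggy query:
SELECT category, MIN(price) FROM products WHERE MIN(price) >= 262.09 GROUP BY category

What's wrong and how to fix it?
Bug: Aggregates like MIN are computed per group after WHERE runs

Fix: Replace WHERE with HAVING after the GROUP BY

Corrected query:
SELECT category, MIN(price) FROM products GROUP BY category HAVING MIN(price) >= 262.09

Result:
category | MIN(price)
---------+-----------
Kitchen  | 1366.54   
Office   | 780.17    
Sports   | 454.65    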